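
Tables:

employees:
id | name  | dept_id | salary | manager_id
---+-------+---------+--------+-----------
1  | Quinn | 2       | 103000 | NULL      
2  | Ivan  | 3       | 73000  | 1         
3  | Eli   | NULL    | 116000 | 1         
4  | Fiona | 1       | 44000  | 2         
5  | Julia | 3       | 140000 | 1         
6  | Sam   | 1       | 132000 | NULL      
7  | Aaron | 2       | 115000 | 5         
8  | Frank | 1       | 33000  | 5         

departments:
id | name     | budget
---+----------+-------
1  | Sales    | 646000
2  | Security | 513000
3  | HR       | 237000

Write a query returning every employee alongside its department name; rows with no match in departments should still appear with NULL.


LEFT JOIN keeps every row from employees (the left table); where dept_id has no match in departments, the department columns become NULL. Walk through each employee:
  - employee 1 (Quinn): dept_id=2 -> matches Security
  - employee 2 (Ivan): dept_id=3 -> matches HR
  - employee 3 (Eli): dept_id=NULL, no match -> kept with NULL
  - employee 4 (Fiona): dept_id=1 -> matches Sales
  - employee 5 (Julia): dept_id=3 -> matches HR
  - employee 6 (Sam): dept_id=1 -> matches Sales
  - employee 7 (Aaron): dept_id=2 -> matches Security
  - employee 8 (Frank): dept_id=1 -> matches Sales
All 8 rows appear; 1 has NULL department.

SQL:
SELECT a.name, b.name AS department
FROM employees a
LEFT JOIN departments b ON a.dept_id = b.id

Result:
name  | department
------+-----------
Quinn | Security  
Ivan  | HR        
Eli   | NULL      
Fiona | Sales     
Julia | HR        
Sam   | Sales     
Aaron | Security  
Frank | Sales     


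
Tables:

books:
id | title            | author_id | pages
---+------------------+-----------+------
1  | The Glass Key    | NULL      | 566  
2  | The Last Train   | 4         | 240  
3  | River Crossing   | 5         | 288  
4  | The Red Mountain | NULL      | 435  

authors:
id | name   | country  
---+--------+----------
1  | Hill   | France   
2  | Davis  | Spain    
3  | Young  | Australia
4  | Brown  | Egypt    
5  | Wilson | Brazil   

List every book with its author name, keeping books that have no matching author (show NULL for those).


LEFT JOIN keeps every row from books (the left table); where author_id has no match in authors, the author columns become NULL. Walk through each book:
  - book 1 (The Glass Key): author_id=NULL, no match -> kept with NULL
  - book 2 (The Last Train): author_id=4 -> matches Brown
  - book 3 (River Crossing): author_id=5 -> matches Wilson
  - book 4 (The Red Mountain): author_id=NULL, no match -> kept with NULL
All 4 rows appear; 2 have NULL author.

SQL:
SELECT a.title, b.name AS author
FROM books a
LEFT JOIN authors b ON a.author_id = b.id

Result:
title            | author
-----------------+-------
The Glass Key    | NULL  
The Last Train   | Brown 
River Crossing   | Wilson
The Red Mountain | NULL  


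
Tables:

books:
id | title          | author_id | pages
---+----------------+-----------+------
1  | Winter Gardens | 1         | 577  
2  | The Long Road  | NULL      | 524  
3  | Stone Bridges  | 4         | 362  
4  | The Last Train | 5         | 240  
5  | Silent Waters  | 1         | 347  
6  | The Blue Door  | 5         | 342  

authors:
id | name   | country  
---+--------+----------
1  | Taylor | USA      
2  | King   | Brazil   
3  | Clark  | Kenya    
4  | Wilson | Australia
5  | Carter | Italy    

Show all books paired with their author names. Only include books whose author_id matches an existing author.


INNER JOIN keeps only books rows whose author_id matches an id in authors. Walk through each book:
  - book 1 (Winter Gardens): author_id=1 -> matches Taylor
  - book 2 (The Long Road): author_id=NULL, no match -> dropped
  - book 3 (Stone Bridges): author_id=4 -> matches Wilson
  - book 4 (The Last Train): author_id=5 -> matches Carter
  - book 5 (Silent Waters): author_id=1 -> matches Taylor
  - book 6 (The Blue Door): author_id=5 -> matches Carter
So 1 of 6 rows is dropped.

SQL:
SELECT a.title, b.name AS author
FROM books a
INNER JOIN authors b ON a.author_id = b.id

Result:
title          | author
---------------+-------
Winter Gardens | Taylor
Stone Bridges  | Wilson
The Last Train | Carter
Silent Waters  | Taylor
The Blue Door  | Carter


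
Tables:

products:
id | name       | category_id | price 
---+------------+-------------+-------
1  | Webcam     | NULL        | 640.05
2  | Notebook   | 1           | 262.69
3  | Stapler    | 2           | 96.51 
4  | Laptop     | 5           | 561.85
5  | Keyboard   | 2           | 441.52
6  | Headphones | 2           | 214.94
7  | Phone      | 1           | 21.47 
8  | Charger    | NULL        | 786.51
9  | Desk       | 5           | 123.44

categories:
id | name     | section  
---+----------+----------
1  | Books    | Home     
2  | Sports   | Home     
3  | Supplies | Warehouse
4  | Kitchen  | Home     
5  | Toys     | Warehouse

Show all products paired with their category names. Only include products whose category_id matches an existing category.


INNER JOIN keeps only products rows whose category_id matches an id in categories. Walk through each product:
  - product 1 (Webcam): category_id=NULL, no match -> dropped
  - product 2 (Notebook): category_id=1 -> matches Books
  - product 3 (Stapler): category_id=2 -> matches Sports
  - product 4 (Laptop): category_id=5 -> matches Toys
  - product 5 (Keyboard): category_id=2 -> matches Sports
  - product 6 (Headphones): category_id=2 -> matches Sports
  - product 7 (Phone): category_id=1 -> matches Books
  - product 8 (Charger): category_id=NULL, no match -> dropped
  - product 9 (Desk): category_id=5 -> matches Toys
So 2 of 9 rows are dropped.

SQL:
SELECT a.name, b.name AS category
FROM products a
INNER JOIN categories b ON a.category_id = b.id

Result:
name       | category
-----------+---------
Notebook   | Books   
Stapler    | Sports  
Laptop     | Toys    
Keyboard   | Sports  
Headphones | Sports  
Phone      | Books   
Desk       | Toys    


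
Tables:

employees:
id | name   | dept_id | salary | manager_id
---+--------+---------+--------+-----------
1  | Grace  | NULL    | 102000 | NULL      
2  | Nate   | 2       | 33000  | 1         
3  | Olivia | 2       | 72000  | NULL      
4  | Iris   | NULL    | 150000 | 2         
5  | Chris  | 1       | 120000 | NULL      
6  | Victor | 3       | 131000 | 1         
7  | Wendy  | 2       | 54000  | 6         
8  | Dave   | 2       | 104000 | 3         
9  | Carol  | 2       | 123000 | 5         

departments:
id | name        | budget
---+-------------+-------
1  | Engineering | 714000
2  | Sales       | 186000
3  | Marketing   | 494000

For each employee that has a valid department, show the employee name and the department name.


INNER JOIN keeps only employees rows whose dept_id matches an id in departments. Walk through each employee:
  - employee 1 (Grace): dept_id=NULL, no match -> dropped
  - employee 2 (Nate): dept_id=2 -> matches Sales
  - employee 3 (Olivia): dept_id=2 -> matches Sales
  - employee 4 (Iris): dept_id=NULL, no match -> dropped
  - employee 5 (Chris): dept_id=1 -> matches Engineering
  - employee 6 (Victor): dept_id=3 -> matches Marketing
  - employee 7 (Wendy): dept_id=2 -> matches Sales
  - employee 8 (Dave): dept_id=2 -> matches Sales
  - employee 9 (Carol): dept_id=2 -> matches Sales
So 2 of 9 rows are dropped.

SQL:
SELECT a.name, b.name AS department
FROM employees a
INNER JOIN departments b ON a.dept_id = b.id

Result:
name   | department 
-------+------------
Nate   | Sales      
Olivia | Sales      
Chris  | Engineering
Victor | Marketing  
Wendy  | Sales      
Dave   | Sales      
Carol  | Sales      


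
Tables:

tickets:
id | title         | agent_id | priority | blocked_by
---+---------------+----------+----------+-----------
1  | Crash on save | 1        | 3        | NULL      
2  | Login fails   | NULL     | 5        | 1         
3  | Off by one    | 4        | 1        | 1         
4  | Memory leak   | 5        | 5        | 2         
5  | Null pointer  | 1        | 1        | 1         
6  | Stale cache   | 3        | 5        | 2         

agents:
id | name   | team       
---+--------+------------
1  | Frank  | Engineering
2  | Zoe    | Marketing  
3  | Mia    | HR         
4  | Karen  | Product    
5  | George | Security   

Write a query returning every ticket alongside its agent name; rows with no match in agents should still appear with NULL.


LEFT JOIN keeps every row from tickets (the left table); where agent_id has no match in agents, the agent columns become NULL. Walk through each ticket:
  - ticket 1 (Crash on save): agent_id=1 -> matches Frank
  - ticket 2 (Login fails): agent_id=NULL, no match -> kept with NULL
  - ticket 3 (Off by one): agent_id=4 -> matches Karen
  - ticket 4 (Memory leak): agent_id=5 -> matches George
  - ticket 5 (Null pointer): agent_id=1 -> matches Frank
  - ticket 6 (Stale cache): agent_id=3 -> matches Mia
All 6 rows appear; 1 has NULL agent.

SQL:
SELECT a.title, b.name AS agent
FROM tickets a
LEFT JOIN agents b ON a.agent_id = b.id

Result:
title         | agent 
--------------+-------
Crash on save | Frank 
Login fails   | NULL  
Off by one    | Karen 
Memory leak   | George
Null pointer  | Frank 
Stale cache   | Mia   


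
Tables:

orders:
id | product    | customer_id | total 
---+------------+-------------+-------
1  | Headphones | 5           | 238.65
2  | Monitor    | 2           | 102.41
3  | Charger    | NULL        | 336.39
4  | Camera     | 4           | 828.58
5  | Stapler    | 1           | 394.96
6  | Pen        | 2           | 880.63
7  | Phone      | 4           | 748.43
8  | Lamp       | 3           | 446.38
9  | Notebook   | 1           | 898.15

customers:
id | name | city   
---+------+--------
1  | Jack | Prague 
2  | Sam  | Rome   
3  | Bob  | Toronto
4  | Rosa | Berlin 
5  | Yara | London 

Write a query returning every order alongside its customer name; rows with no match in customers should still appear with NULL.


LEFT JOIN keeps every row from orders (the left table); where customer_id has no match in customers, the customer columns become NULL. Walk through each order:
  - order 1 (Headphones): customer_id=5 -> matches Yara
  - order 2 (Monitor): customer_id=2 -> matches Sam
  - order 3 (Charger): customer_id=NULL, no match -> kept with NULL
  - order 4 (Camera): customer_id=4 -> matches Rosa
  - order 5 (Stapler): customer_id=1 -> matches Jack
  - order 6 (Pen): customer_id=2 -> matches Sam
  - order 7 (Phone): customer_id=4 -> matches Rosa
  - order 8 (Lamp): customer_id=3 -> matches Bob
  - order 9 (Notebook): customer_id=1 -> matches Jack
All 9 rows appear; 1 has NULL customer.

SQL:
SELECT a.product, b.name AS customer
FROM orders a
LEFT JOIN customers b ON a.customer_id = b.id

Result:
product    | customer
-----------+---------
Headphones | Yara    
Monitor    | Sam     
Charger    | NULL    
Camera     | Rosa    
Stapler    | Jack    
Pen        | Sam     
Phone      | Rosa    
Lamp       | Bob     
Notebook   | Jack    


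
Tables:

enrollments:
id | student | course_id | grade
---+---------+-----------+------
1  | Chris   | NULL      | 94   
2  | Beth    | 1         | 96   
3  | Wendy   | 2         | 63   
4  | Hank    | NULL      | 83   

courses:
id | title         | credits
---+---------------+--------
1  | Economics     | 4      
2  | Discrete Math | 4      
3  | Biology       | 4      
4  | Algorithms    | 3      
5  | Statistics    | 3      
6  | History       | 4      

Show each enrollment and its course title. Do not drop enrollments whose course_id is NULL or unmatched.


LEFT JOIN keeps every row from enrollments (the left table); where course_id has no match in courses, the course columns become NULL. Walk through each enrollment:
  - enrollment 1 (Chris): course_id=NULL, no match -> kept with NULL
  - enrollment 2 (Beth): course_id=1 -> matches Economics
  - enrollment 3 (Wendy): course_id=2 -> matches Discrete Math
  - enrollment 4 (Hank): course_id=NULL, no match -> kept with NULL
All 4 rows appear; 2 have NULL course.

SQL:
SELECT a.student, b.title AS course
FROM enrollments a
LEFT JOIN courses b ON a.course_id = b.id

Result:
student | course       
--------+--------------
Chris   | NULL         
Beth    | Economics    
Wendy   | Discrete Math
Hank    | NULL         


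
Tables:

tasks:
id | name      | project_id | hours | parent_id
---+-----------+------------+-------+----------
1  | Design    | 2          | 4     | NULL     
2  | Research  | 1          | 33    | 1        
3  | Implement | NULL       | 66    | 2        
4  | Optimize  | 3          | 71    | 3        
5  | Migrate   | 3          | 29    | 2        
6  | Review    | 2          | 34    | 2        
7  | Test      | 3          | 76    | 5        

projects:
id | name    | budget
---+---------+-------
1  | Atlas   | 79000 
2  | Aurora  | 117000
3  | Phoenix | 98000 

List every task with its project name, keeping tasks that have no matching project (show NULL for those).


LEFT JOIN keeps every row from tasks (the left table); where project_id has no match in projects, the project columns become NULL. Walk through each task:
  - task 1 (Design): project_id=2 -> matches Aurora
  - task 2 (Research): project_id=1 -> matches Atlas
  - task 3 (Implement): project_id=NULL, no match -> kept with NULL
  - task 4 (Optimize): project_id=3 -> matches Phoenix
  - task 5 (Migrate): project_id=3 -> matches Phoenix
  - task 6 (Review): project_id=2 -> matches Aurora
  - task 7 (Test): project_id=3 -> matches Phoenix
All 7 rows appear; 1 has NULL project.

SQL:
SELECT a.name, b.name AS project
FROM tasks a
LEFT JOIN projects b ON a.project_id = b.id

Result:
name      | project
----------+--------
Design    | Aurora 
Research  | Atlas  
Implement | NULL   
Optimize  | Phoenix
Migrate   | Phoenix
Review    | Aurora 
Test      | Phoenix


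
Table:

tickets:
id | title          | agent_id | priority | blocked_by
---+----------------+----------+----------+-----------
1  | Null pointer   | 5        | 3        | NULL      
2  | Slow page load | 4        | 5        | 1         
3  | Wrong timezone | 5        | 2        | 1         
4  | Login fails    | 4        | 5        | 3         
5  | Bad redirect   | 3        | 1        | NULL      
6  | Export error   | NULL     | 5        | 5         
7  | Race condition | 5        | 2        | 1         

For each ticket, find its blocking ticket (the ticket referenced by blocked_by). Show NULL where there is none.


This is a self-join: tickets is joined to a second copy of itself, matching each row's blocked_by to another row's id. Use LEFT JOIN so rows with blocked_by=NULL are kept.
  - ticket 1 (Null pointer): blocked_by=NULL -> NULL
  - ticket 2 (Slow page load): blocked_by=1 -> Null pointer
  - ticket 3 (Wrong timezone): blocked_by=1 -> Null pointer
  - ticket 4 (Login fails): blocked_by=3 -> Wrong timezone
  - ticket 5 (Bad redirect): blocked_by=NULL -> NULL
  - ticket 6 (Export error): blocked_by=5 -> Bad redirect
  - ticket 7 (Race condition): blocked_by=1 -> Null pointer

SQL:
SELECT a.title AS item, b.title AS blocked_by
FROM tickets a
LEFT JOIN tickets b ON a.blocked_by = b.id

Result:
item           | blocked_by    
---------------+---------------
Null pointer   | NULL          
Slow page load | Null pointer  
Wrong timezone | Null pointer  
Login fails    | Wrong timezone
Bad redirect   | NULL          
Export error   | Bad redirect  
Race condition | Null pointer  


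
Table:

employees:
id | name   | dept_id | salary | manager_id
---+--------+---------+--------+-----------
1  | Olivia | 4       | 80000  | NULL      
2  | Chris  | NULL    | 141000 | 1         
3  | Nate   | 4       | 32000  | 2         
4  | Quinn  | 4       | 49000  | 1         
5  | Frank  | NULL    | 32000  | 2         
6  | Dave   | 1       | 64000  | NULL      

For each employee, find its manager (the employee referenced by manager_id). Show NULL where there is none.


This is a self-join: employees is joined to a second copy of itself, matching each row's manager_id to another row's id. Use LEFT JOIN so rows with manager_id=NULL are kept.
  - employee 1 (Olivia): manager_id=NULL -> NULL
  - employee 2 (Chris): manager_id=1 -> Olivia
  - employee 3 (Nate): manager_id=2 -> Chris
  - employee 4 (Quinn): manager_id=1 -> Olivia
  - employee 5 (Frank): manager_id=2 -> Chris
  - employee 6 (Dave): manager_id=NULL -> NULL

SQL:
SELECT a.name AS item, b.name AS manager
FROM employees a
LEFT JOIN employees b ON a.manager_id = b.id

Result:
item   | manager
-------+--------
Olivia | NULL   
Chris  | Olivia 
Nate   | Chris  
Quinn  | Olivia 
Frank  | Chris  
Dave   | NULL   


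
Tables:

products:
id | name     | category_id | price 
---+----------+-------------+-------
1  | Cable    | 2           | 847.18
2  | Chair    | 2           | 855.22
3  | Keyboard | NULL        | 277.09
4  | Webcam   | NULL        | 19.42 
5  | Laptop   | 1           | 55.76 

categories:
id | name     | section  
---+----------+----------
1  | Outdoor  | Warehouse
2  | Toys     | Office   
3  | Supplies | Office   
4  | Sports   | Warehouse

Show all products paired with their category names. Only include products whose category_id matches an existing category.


INNER JOIN keeps only products rows whose category_id matches an id in categories. Walk through each product:
  - product 1 (Cable): category_id=2 -> matches Toys
  - product 2 (Chair): category_id=2 -> matches Toys
  - product 3 (Keyboard): category_id=NULL, no match -> dropped
  - product 4 (Webcam): category_id=NULL, no match -> dropped
  - product 5 (Laptop): category_id=1 -> matches Outdoor
So 2 of 5 rows are dropped.

SQL:
SELECT a.name, b.name AS category
FROM products a
INNER JOIN categories b ON a.category_id = b.id

Result:
name   | category
-------+---------
Cable  | Toys    
Chair  | Toys    
Laptop | Outdoor 


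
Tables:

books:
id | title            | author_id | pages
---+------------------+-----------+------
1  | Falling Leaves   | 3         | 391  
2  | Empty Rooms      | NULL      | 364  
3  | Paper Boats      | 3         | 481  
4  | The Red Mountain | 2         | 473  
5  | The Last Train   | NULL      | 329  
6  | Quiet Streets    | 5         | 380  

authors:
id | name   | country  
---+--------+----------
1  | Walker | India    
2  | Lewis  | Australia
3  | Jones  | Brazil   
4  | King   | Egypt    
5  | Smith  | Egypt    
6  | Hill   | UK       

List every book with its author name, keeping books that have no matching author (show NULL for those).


LEFT JOIN keeps every row from books (the left table); where author_id has no match in authors, the author columns become NULL. Walk through each book:
  - book 1 (Falling Leaves): author_id=3 -> matches Jones
  - book 2 (Empty Rooms): author_id=NULL, no match -> kept with NULL
  - book 3 (Paper Boats): author_id=3 -> matches Jones
  - book 4 (The Red Mountain): author_id=2 -> matches Lewis
  - book 5 (The Last Train): author_id=NULL, no match -> kept with NULL
  - book 6 (Quiet Streets): author_id=5 -> matches Smith
All 6 rows appear; 2 have NULL author.

SQL:
SELECT a.title, b.name AS author
FROM books a
LEFT JOIN authors b ON a.author_id = b.id

Result:
title            | author
-----------------+-------
Falling Leaves   | Jones 
Empty Rooms      | NULL  
Paper Boats      | Jones 
The Red Mountain | Lewis 
The Last Train   | NULL  
Quiet Streets    | Smith 


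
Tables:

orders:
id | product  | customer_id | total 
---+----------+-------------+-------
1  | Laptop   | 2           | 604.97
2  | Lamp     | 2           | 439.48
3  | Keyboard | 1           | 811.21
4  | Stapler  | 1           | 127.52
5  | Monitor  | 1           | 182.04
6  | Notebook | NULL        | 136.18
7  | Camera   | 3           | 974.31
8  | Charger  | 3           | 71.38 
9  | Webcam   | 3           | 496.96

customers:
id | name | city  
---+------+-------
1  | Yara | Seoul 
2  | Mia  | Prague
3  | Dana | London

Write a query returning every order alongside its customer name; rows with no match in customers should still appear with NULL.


LEFT JOIN keeps every row from orders (the left table); where customer_id has no match in customers, the customer columns become NULL. Walk through each order:
  - order 1 (Laptop): customer_id=2 -> matches Mia
  - order 2 (Lamp): customer_id=2 -> matches Mia
  - order 3 (Keyboard): customer_id=1 -> matches Yara
  - order 4 (Stapler): customer_id=1 -> matches Yara
  - order 5 (Monitor): customer_id=1 -> matches Yara
  - order 6 (Notebook): customer_id=NULL, no match -> kept with NULL
  - order 7 (Camera): customer_id=3 -> matches Dana
  - order 8 (Charger): customer_id=3 -> matches Dana
  - order 9 (Webcam): customer_id=3 -> matches Dana
All 9 rows appear; 1 has NULL customer.

SQL:
SELECT a.product, b.name AS customer
FROM orders a
LEFT JOIN customers b ON a.customer_id = b.id

Result:
product  | customer
---------+---------
Laptop   | Mia     
Lamp     | Mia     
Keyboard | Yara    
Stapler  | Yara    
Monitor  | Yara    
Notebook | NULL    
Camera   | Dana    
Charger  | Dana    
Webcam   | Dana    


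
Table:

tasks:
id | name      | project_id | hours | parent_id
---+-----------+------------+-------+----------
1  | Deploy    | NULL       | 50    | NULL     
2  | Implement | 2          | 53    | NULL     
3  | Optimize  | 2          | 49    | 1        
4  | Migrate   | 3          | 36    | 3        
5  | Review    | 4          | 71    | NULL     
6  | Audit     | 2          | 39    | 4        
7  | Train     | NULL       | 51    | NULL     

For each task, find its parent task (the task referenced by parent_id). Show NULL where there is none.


This is a self-join: tasks is joined to a second copy of itself, matching each row's parent_id to another row's id. Use LEFT JOIN so rows with parent_id=NULL are kept.
  - task 1 (Deploy): parent_id=NULL -> NULL
  - task 2 (Implement): parent_id=NULL -> NULL
  - task 3 (Optimize): parent_id=1 -> Deploy
  - task 4 (Migrate): parent_id=3 -> Optimize
  - task 5 (Review): parent_id=NULL -> NULL
  - task 6 (Audit): parent_id=4 -> Migrate
  - task 7 (Train): parent_id=NULL -> NULL

SQL:
SELECT a.name AS item, b.name AS parent
FROM tasks a
LEFT JOIN tasks b ON a.parent_id = b.id

Result:
item      | parent  
----------+---------
Deploy    | NULL    
Implement | NULL    
Optimize  | Deploy  
Migrate   | Optimize
Review    | NULL    
Audit     | Migrate 
Train     | NULL    


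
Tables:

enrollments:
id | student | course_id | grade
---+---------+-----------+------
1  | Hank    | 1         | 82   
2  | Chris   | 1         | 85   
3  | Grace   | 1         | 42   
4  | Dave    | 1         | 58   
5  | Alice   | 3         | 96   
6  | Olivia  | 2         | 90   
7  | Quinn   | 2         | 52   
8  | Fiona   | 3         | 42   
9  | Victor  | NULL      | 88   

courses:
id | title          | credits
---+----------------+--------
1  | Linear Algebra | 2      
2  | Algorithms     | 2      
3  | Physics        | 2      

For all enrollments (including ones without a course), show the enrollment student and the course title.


LEFT JOIN keeps every row from enrollments (the left table); where course_id has no match in courses, the course columns become NULL. Walk through each enrollment:
  - enrollment 1 (Hank): course_id=1 -> matches Linear Algebra
  - enrollment 2 (Chris): course_id=1 -> matches Linear Algebra
  - enrollment 3 (Grace): course_id=1 -> matches Linear Algebra
  - enrollment 4 (Dave): course_id=1 -> matches Linear Algebra
  - enrollment 5 (Alice): course_id=3 -> matches Physics
  - enrollment 6 (Olivia): course_id=2 -> matches Algorithms
  - enrollment 7 (Quinn): course_id=2 -> matches Algorithms
  - enrollment 8 (Fiona): course_id=3 -> matches Physics
  - enrollment 9 (Victor): course_id=NULL, no match -> kept with NULL
All 9 rows appear; 1 has NULL course.

SQL:
SELECT a.student, b.title AS course
FROM enrollments a
LEFT JOIN courses b ON a.course_id = b.id

Result:
student | course        
--------+---------------
Hank    | Linear Algebra
Chris   | Linear Algebra
Grace   | Linear Algebra
Dave    | Linear Algebra
Alice   | Physics       
Olivia  | Algorithms    
Quinn   | Algorithms    
Fiona   | Physics       
Victor  | NULL          


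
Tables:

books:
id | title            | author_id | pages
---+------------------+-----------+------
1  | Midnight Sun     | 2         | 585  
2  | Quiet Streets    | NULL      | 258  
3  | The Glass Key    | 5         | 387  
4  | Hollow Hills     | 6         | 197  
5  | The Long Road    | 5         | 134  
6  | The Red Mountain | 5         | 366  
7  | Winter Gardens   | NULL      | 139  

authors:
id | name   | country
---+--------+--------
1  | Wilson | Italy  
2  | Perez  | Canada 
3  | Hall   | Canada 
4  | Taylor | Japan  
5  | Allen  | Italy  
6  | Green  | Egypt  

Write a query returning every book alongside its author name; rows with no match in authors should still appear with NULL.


LEFT JOIN keeps every row from books (the left table); where author_id has no match in authors, the author columns become NULL. Walk through each book:
  - book 1 (Midnight Sun): author_id=2 -> matches Perez
  - book 2 (Quiet Streets): author_id=NULL, no match -> kept with NULL
  - book 3 (The Glass Key): author_id=5 -> matches Allen
  - book 4 (Hollow Hills): author_id=6 -> matches Green
  - book 5 (The Long Road): author_id=5 -> matches Allen
  - book 6 (The Red Mountain): author_id=5 -> matches Allen
  - book 7 (Winter Gardens): author_id=NULL, no match -> kept with NULL
All 7 rows appear; 2 have NULL author.

SQL:
SELECT a.title, b.name AS author
FROM books a
LEFT JOIN authors b ON a.author_id = b.id

Result:
title            | author
-----------------+-------
Midnight Sun     | Perez 
Quiet Streets    | NULL  
The Glass Key    | Allen 
Hollow Hills     | Green 
The Long Road    | Allen 
The Red Mountain | Allen 
Winter Gardens   | NULL  


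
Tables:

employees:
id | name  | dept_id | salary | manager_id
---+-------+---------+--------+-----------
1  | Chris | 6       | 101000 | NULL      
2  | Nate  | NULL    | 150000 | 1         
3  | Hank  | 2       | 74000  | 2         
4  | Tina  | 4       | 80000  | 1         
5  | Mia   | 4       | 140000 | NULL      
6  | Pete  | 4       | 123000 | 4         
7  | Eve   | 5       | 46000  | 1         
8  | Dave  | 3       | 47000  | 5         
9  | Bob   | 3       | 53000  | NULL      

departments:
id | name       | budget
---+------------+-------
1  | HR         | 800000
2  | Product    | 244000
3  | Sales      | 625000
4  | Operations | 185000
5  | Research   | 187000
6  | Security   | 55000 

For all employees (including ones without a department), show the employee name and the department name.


LEFT JOIN keeps every row from employees (the left table); where dept_id has no match in departments, the department columns become NULL. Walk through each employee:
  - employee 1 (Chris): dept_id=6 -> matches Security
  - employee 2 (Nate): dept_id=NULL, no match -> kept with NULL
  - employee 3 (Hank): dept_id=2 -> matches Product
  - employee 4 (Tina): dept_id=4 -> matches Operations
  - employee 5 (Mia): dept_id=4 -> matches Operations
  - employee 6 (Pete): dept_id=4 -> matches Operations
  - employee 7 (Eve): dept_id=5 -> matches Research
  - employee 8 (Dave): dept_id=3 -> matches Sales
  - employee 9 (Bob): dept_id=3 -> matches Sales
All 9 rows appear; 1 has NULL department.

SQL:
SELECT a.name, b.name AS department
FROM employees a
LEFT JOIN departments b ON a.dept_id = b.id

Result:
name  | department
------+-----------
Chris | Security  
Nate  | NULL      
Hank  | Product   
Tina  | Operations
Mia   | Operations
Pete  | Operations
Eve   | Research  
Dave  | Sales     
Bob   | Sales     


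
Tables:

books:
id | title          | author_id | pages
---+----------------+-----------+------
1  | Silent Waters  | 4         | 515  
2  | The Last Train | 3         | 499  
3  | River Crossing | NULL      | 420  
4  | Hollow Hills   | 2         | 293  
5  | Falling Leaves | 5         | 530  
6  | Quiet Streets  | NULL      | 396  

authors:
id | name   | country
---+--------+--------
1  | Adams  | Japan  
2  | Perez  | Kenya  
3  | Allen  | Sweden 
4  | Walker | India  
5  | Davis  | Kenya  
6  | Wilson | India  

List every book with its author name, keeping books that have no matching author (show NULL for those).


LEFT JOIN keeps every row from books (the left table); where author_id has no match in authors, the author columns become NULL. Walk through each book:
  - book 1 (Silent Waters): author_id=4 -> matches Walker
  - book 2 (The Last Train): author_id=3 -> matches Allen
  - book 3 (River Crossing): author_id=NULL, no match -> kept with NULL
  - book 4 (Hollow Hills): author_id=2 -> matches Perez
  - book 5 (Falling Leaves): author_id=5 -> matches Davis
  - book 6 (Quiet Streets): author_id=NULL, no match -> kept with NULL
All 6 rows appear; 2 have NULL author.

SQL:
SELECT a.title, b.name AS author
FROM books a
LEFT JOIN authors b ON a.author_id = b.id

Result:
title          | author
---------------+-------
Silent Waters  | Walker
The Last Train | Allen 
River Crossing | NULL  
Hollow Hills   | Perez 
Falling Leaves | Davis 
Quiet Streets  | NULL  


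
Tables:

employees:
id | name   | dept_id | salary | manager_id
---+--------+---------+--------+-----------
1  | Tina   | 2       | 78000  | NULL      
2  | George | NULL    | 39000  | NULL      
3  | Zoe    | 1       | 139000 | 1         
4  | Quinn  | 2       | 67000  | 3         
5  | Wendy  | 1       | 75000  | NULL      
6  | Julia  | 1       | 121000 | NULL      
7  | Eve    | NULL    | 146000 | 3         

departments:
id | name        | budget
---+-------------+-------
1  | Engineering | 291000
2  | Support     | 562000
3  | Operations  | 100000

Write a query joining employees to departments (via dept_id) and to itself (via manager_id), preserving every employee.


Two LEFT JOINs from the same base table employees: one to departments via dept_id, one to employees itself via manager_id. Both are LEFT so every employee is preserved.
Match against departments:
  - employee 1 (Tina): dept_id=2 -> matches Support
  - employee 2 (George): dept_id=NULL, no match -> kept with NULL
  - employee 3 (Zoe): dept_id=1 -> matches Engineering
  - employee 4 (Quinn): dept_id=2 -> matches Support
  - employee 5 (Wendy): dept_id=1 -> matches Engineering
  - employee 6 (Julia): dept_id=1 -> matches Engineering
  - employee 7 (Eve): dept_id=NULL, no match -> kept with NULL
Match against employees (self):
  - employee 1 (Tina): manager_id=NULL -> NULL
  - employee 2 (George): manager_id=NULL -> NULL
  - employee 3 (Zoe): manager_id=1 -> Tina
  - employee 4 (Quinn): manager_id=3 -> Zoe
  - employee 5 (Wendy): manager_id=NULL -> NULL
  - employee 6 (Julia): manager_id=NULL -> NULL
  - employee 7 (Eve): manager_id=3 -> Zoe

SQL:
SELECT a.name, b.name AS department, c.name AS manager
FROM employees a
LEFT JOIN departments b ON a.dept_id = b.id
LEFT JOIN employees c ON a.manager_id = c.id

Result:
name   | department  | manager
-------+-------------+--------
Tina   | Support     | NULL   
George | NULL        | NULL   
Zoe    | Engineering | Tina   
Quinn  | Support     | Zoe    
Wendy  | Engineering | NULL   
Julia  | Engineering | NULL   
Eve    | NULL        | Zoe    


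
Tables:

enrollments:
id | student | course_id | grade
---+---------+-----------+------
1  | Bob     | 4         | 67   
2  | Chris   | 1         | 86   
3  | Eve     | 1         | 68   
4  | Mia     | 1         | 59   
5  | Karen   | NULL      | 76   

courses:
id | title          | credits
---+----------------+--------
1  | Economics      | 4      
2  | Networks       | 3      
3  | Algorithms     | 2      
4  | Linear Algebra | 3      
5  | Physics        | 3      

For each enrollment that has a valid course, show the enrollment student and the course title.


INNER JOIN keeps only enrollments rows whose course_id matches an id in courses. Walk through each enrollment:
  - enrollment 1 (Bob): course_id=4 -> matches Linear Algebra
  - enrollment 2 (Chris): course_id=1 -> matches Economics
  - enrollment 3 (Eve): course_id=1 -> matches Economics
  - enrollment 4 (Mia): course_id=1 -> matches Economics
  - enrollment 5 (Karen): course_id=NULL, no match -> dropped
So 1 of 5 rows is dropped.

SQL:
SELECT a.student, b.title AS course
FROM enrollments a
INNER JOIN courses b ON a.course_id = b.id

Result:
student | course        
--------+---------------
Bob     | Linear Algebra
Chris   | Economics     
Eve     | Economics     
Mia     | Economics     


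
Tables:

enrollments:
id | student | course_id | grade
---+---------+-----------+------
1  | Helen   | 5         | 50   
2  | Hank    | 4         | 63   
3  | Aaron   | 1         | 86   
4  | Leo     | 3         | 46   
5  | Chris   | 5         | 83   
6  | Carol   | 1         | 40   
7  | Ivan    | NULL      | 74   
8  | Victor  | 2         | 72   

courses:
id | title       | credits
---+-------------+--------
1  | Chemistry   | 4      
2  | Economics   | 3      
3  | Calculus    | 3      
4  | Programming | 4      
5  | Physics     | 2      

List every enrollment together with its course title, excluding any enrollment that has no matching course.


INNER JOIN keeps only enrollments rows whose course_id matches an id in courses. Walk through each enrollment:
  - enrollment 1 (Helen): course_id=5 -> matches Physics
  - enrollment 2 (Hank): course_id=4 -> matches Programming
  - enrollment 3 (Aaron): course_id=1 -> matches Chemistry
  - enrollment 4 (Leo): course_id=3 -> matches Calculus
  - enrollment 5 (Chris): course_id=5 -> matches Physics
  - enrollment 6 (Carol): course_id=1 -> matches Chemistry
  - enrollment 7 (Ivan): course_id=NULL, no match -> dropped
  - enrollment 8 (Victor): course_id=2 -> matches Economics
So 1 of 8 rows is dropped.

SQL:
SELECT a.student, b.title AS course
FROM enrollments a
INNER JOIN courses b ON a.course_id = b.id

Result:
student | course     
--------+------------
Helen   | Physics    
Hank    | Programming
Aaron   | Chemistry  
Leo     | Calculus   
Chris   | Physics    
Carol   | Chemistry  
Victor  | Economics  


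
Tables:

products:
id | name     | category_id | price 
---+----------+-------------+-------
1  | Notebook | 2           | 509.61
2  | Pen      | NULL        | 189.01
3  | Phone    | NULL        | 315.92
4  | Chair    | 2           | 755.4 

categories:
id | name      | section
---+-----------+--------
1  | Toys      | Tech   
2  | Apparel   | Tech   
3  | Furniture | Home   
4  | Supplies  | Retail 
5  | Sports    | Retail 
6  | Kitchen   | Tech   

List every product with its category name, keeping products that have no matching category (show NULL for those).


LEFT JOIN keeps every row from products (the left table); where category_id has no match in categories, the category columns become NULL. Walk through each product:
  - product 1 (Notebook): category_id=2 -> matches Apparel
  - product 2 (Pen): category_id=NULL, no match -> kept with NULL
  - product 3 (Phone): category_id=NULL, no match -> kept with NULL
  - product 4 (Chair): category_id=2 -> matches Apparel
All 4 rows appear; 2 have NULL category.

SQL:
SELECT a.name, b.name AS category
FROM products a
LEFT JOIN categories b ON a.category_id = b.id

Result:
name     | category
---------+---------
Notebook | Apparel 
Pen      | NULL    
Phone    | NULL    
Chair    | Apparel 


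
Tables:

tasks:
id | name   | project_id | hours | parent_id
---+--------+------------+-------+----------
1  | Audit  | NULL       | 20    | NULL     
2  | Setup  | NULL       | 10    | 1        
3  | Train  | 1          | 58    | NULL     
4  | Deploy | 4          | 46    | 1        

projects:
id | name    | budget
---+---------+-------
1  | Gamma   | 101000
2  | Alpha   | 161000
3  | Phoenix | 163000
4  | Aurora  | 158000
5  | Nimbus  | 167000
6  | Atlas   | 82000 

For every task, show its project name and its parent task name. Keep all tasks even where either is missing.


Two LEFT JOINs from the same base table tasks: one to projects via project_id, one to tasks itself via parent_id. Both are LEFT so every task is preserved.
Match against projects:
  - task 1 (Audit): project_id=NULL, no match -> kept with NULL
  - task 2 (Setup): project_id=NULL, no match -> kept with NULL
  - task 3 (Train): project_id=1 -> matches Gamma
  - task 4 (Deploy): project_id=4 -> matches Aurora
Match against tasks (self):
  - task 1 (Audit): parent_id=NULL -> NULL
  - task 2 (Setup): parent_id=1 -> Audit
  - task 3 (Train): parent_id=NULL -> NULL
  - task 4 (Deploy): parent_id=1 -> Audit

SQL:
SELECT a.name, b.name AS project, c.name AS parent
FROM tasks a
LEFT JOIN projects b ON a.project_id = b.id
LEFT JOIN tasks c ON a.parent_id = c.id

Result:
name   | project | parent
-------+---------+-------
Audit  | NULL    | NULL  
Setup  | NULL    | Audit 
Train  | Gamma   | NULL  
Deploy | Aurora  | Audit 


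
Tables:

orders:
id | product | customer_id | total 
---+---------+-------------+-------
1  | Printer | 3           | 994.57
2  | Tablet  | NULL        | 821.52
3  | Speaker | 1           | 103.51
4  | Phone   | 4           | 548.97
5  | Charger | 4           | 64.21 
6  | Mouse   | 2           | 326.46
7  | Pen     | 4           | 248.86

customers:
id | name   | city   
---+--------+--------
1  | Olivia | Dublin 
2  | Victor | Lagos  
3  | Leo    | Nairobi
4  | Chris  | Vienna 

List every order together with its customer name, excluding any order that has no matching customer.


INNER JOIN keeps only orders rows whose customer_id matches an id in customers. Walk through each order:
  - order 1 (Printer): customer_id=3 -> matches Leo
  - order 2 (Tablet): customer_id=NULL, no match -> dropped
  - order 3 (Speaker): customer_id=1 -> matches Olivia
  - order 4 (Phone): customer_id=4 -> matches Chris
  - order 5 (Charger): customer_id=4 -> matches Chris
  - order 6 (Mouse): customer_id=2 -> matches Victor
  - order 7 (Pen): customer_id=4 -> matches Chris
So 1 of 7 rows is dropped.

SQL:
SELECT a.product, b.name AS customer
FROM orders a
INNER JOIN customers b ON a.customer_id = b.id

Result:
product | customer
--------+---------
Printer | Leo     
Speaker | Olivia  
Phone   | Chris   
Charger | Chris   
Mouse   | Victor  
Pen     | Chris   


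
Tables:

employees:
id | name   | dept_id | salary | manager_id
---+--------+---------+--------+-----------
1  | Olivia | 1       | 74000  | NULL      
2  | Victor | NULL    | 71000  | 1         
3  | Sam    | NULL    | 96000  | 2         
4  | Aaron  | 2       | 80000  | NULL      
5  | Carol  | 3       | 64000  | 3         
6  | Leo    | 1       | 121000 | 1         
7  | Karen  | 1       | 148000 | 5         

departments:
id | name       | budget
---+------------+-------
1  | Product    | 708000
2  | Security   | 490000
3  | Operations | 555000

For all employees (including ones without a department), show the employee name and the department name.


LEFT JOIN keeps every row from employees (the left table); where dept_id has no match in departments, the department columns become NULL. Walk through each employee:
  - employee 1 (Olivia): dept_id=1 -> matches Product
  - employee 2 (Victor): dept_id=NULL, no match -> kept with NULL
  - employee 3 (Sam): dept_id=NULL, no match -> kept with NULL
  - employee 4 (Aaron): dept_id=2 -> matches Security
  - employee 5 (Carol): dept_id=3 -> matches Operations
  - employee 6 (Leo): dept_id=1 -> matches Product
  - employee 7 (Karen): dept_id=1 -> matches Product
All 7 rows appear; 2 have NULL department.

SQL:
SELECT a.name, b.name AS department
FROM employees a
LEFT JOIN departments b ON a.dept_id = b.id

Result:
name   | department
-------+-----------
Olivia | Product   
Victor | NULL      
Sam    | NULL      
Aaron  | Security  
Carol  | Operations
Leo    | Product   
Karen  | Product   


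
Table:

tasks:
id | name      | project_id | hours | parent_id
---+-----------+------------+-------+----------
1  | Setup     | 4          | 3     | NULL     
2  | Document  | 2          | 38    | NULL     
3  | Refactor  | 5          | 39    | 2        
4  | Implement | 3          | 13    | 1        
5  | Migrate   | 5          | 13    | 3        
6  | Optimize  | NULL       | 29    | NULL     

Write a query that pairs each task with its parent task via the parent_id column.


This is a self-join: tasks is joined to a second copy of itself, matching each row's parent_id to another row's id. Use LEFT JOIN so rows with parent_id=NULL are kept.
  - task 1 (Setup): parent_id=NULL -> NULL
  - task 2 (Document): parent_id=NULL -> NULL
  - task 3 (Refactor): parent_id=2 -> Document
  - task 4 (Implement): parent_id=1 -> Setup
  - task 5 (Migrate): parent_id=3 -> Refactor
  - task 6 (Optimize): parent_id=NULL -> NULL

SQL:
SELECT a.name AS item, b.name AS parent
FROM tasks a
LEFT JOIN tasks b ON a.parent_id = b.id

Result:
item      | parent  
----------+---------
Setup     | NULL    
Document  | NULL    
Refactor  | Document
Implement | Setup   
Migrate   | Refactor
Optimize  | NULL    
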